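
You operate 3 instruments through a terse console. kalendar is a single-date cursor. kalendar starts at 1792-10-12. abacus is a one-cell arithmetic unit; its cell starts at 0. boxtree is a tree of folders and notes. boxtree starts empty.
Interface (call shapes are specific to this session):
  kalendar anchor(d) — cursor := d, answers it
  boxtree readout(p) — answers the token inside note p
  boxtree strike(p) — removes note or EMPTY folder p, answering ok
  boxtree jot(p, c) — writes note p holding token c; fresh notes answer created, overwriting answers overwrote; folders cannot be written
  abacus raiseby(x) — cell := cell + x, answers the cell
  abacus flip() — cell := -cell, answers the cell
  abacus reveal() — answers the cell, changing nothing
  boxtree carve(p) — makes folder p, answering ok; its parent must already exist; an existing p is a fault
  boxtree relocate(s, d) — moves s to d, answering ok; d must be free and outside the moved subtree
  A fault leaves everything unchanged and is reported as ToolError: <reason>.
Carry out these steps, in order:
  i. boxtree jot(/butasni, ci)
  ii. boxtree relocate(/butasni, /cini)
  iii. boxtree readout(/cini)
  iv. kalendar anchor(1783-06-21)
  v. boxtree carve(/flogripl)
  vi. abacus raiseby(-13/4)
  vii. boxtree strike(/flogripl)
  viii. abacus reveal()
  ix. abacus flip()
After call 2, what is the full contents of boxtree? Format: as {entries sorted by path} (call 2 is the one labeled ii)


·→ boxtree jot(p='/butasni', c='ci')
·← created
·→ boxtree relocate(s='/butasni', d='/cini')
·← ok
·→ boxtree readout(p='/cini')
·← ci
·→ kalendar anchor(d='1783-06-21')
·← 1783-06-21
·→ boxtree carve(p='/flogripl')
·← ok
·→ abacus raiseby(x='-13/4')
·← -13/4
·→ boxtree strike(p='/flogripl')
·← ok
·→ abacus reveal()
·← -13/4
·→ abacus flip()
·← 13/4

Answer: {cini=ci}


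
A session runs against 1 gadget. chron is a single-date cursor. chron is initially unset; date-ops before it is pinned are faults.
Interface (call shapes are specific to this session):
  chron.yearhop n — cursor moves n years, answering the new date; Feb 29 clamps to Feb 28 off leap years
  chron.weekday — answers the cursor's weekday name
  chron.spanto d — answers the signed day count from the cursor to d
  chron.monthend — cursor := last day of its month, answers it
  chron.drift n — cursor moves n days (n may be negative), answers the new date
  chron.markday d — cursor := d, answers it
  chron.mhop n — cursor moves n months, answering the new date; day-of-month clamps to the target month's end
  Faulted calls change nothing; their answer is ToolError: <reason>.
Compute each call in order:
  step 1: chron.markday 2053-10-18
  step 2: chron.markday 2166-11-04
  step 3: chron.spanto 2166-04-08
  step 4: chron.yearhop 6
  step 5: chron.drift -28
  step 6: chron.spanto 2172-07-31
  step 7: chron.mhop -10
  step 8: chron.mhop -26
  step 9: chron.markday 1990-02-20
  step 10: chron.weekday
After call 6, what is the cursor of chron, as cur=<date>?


// chron.markday(d='2053-10-18') ~> 2053-10-18
// chron.markday(d='2166-11-04') ~> 2166-11-04
// chron.spanto(d='2166-04-08') ~> -210
// chron.yearhop(n='6') ~> 2172-11-04
// chron.drift(n='-28') ~> 2172-10-07
// chron.spanto(d='2172-07-31') ~> -68
// chron.mhop(n='-10') ~> 2171-12-07
// chron.mhop(n='-26') ~> 2169-10-07
// chron.markday(d='1990-02-20') ~> 1990-02-20
// chron.weekday() ~> Tuesday

Answer: cur=2172-10-07


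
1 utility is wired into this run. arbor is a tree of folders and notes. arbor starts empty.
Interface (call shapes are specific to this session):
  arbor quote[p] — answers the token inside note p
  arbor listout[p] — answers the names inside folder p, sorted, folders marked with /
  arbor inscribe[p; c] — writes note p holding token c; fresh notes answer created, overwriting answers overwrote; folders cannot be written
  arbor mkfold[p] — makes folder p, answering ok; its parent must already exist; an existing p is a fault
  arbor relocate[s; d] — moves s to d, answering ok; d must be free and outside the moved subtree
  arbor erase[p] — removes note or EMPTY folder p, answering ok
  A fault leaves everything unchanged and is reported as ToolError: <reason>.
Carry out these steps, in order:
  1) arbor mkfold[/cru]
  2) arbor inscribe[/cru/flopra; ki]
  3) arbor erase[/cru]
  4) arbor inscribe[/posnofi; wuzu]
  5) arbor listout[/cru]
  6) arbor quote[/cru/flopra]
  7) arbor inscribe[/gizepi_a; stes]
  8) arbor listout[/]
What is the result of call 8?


Answer: [cru/, gizepi_a, posnofi]

Derivation:
Act: arbor mkfold[p=/cru]
Obs: ok
Act: arbor inscribe[p=/cru/flopra; c=ki]
Obs: created
Act: arbor erase[p=/cru]
Obs: ToolError: not empty
Act: arbor inscribe[p=/posnofi; c=wuzu]
Obs: created
Act: arbor listout[p=/cru]
Obs: [flopra]
Act: arbor quote[p=/cru/flopra]
Obs: ki
Act: arbor inscribe[p=/gizepi_a; c=stes]
Obs: created
Act: arbor listout[p=/]
Obs: [cru/, gizepi_a, posnofi]


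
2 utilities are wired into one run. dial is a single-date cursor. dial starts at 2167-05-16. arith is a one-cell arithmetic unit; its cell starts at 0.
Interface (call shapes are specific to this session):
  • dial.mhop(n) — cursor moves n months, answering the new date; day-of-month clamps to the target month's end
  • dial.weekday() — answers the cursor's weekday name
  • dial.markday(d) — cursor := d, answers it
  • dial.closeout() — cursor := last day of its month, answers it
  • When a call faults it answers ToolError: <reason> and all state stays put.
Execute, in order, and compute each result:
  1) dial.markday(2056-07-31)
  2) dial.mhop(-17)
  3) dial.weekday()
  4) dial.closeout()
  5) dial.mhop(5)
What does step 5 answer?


Answer: 2055-07-28

Derivation:
Using markday(d='2056-07-31'), giving 2056-07-31.
I use mhop(n='-17'), giving 2055-02-28.
I use weekday(), and see Sunday.
I use closeout, yielding 2055-02-28.
I use mhop(n='5'), giving 2055-07-28.


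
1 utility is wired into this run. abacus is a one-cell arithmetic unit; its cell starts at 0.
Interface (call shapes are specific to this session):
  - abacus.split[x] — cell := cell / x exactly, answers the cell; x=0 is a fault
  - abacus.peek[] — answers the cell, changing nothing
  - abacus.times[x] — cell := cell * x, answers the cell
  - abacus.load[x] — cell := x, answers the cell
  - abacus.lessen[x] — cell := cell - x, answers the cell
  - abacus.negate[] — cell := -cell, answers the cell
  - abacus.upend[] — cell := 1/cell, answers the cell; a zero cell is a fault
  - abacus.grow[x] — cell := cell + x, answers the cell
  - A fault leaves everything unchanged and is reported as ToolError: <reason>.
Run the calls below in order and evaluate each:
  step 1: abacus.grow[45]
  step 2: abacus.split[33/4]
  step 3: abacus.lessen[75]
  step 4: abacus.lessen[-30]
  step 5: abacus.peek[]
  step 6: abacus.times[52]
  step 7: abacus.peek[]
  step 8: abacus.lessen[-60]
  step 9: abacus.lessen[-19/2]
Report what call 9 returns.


! abacus.grow(45) => 45
! abacus.split(33/4) => 60/11
! abacus.lessen(75) => -765/11
! abacus.lessen(-30) => -435/11
! abacus.peek() => -435/11
! abacus.times(52) => -22620/11
! abacus.peek() => -22620/11
! abacus.lessen(-60) => -21960/11
! abacus.lessen(-19/2) => -43711/22

Answer: -43711/22


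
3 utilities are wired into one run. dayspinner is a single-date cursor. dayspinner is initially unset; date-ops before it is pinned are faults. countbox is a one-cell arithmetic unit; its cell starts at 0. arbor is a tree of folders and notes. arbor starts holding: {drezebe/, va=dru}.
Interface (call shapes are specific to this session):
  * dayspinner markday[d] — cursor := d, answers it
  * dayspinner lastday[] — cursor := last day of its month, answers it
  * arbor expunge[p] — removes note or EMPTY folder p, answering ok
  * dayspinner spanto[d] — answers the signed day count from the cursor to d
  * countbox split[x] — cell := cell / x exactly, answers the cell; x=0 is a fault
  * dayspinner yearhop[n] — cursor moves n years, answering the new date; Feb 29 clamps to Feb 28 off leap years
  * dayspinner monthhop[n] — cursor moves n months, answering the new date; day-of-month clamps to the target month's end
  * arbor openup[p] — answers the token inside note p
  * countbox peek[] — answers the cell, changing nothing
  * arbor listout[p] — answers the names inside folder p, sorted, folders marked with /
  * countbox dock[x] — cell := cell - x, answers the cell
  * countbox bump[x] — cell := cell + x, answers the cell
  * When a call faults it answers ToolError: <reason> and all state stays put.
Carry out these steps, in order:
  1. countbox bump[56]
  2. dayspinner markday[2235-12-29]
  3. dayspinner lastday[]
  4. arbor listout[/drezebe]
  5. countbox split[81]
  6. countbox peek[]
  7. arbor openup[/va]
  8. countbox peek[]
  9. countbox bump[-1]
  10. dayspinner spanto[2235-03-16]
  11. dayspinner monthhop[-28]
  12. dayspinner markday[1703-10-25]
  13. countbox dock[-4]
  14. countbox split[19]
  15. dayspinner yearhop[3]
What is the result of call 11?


Step: countbox bump[x=56]
Result: 56
Step: dayspinner markday[d=2235-12-29]
Result: 2235-12-29
Step: dayspinner lastday[]
Result: 2235-12-31
Step: arbor listout[p=/drezebe]
Result: []
Step: countbox split[x=81]
Result: 56/81
Step: countbox peek[]
Result: 56/81
Step: arbor openup[p=/va]
Result: dru
Step: countbox peek[]
Result: 56/81
Step: countbox bump[x=-1]
Result: -25/81
Step: dayspinner spanto[d=2235-03-16]
Result: -290
Step: dayspinner monthhop[n=-28]
Result: 2233-08-31
Step: dayspinner markday[d=1703-10-25]
Result: 1703-10-25
Step: countbox dock[x=-4]
Result: 299/81
Step: countbox split[x=19]
Result: 299/1539
Step: dayspinner yearhop[n=3]
Result: 1706-10-25

Answer: 2233-08-31


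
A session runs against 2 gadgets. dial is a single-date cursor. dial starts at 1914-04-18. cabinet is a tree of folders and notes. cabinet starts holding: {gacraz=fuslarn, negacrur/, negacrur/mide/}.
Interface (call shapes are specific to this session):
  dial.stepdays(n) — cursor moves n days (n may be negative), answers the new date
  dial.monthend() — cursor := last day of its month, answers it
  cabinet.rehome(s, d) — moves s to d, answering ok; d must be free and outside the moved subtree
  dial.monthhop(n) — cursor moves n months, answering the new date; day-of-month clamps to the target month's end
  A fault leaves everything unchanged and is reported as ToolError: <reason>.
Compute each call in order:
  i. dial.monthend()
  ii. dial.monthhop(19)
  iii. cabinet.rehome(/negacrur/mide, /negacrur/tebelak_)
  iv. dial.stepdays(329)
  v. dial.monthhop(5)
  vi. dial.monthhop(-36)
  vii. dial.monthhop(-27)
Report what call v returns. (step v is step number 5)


CALL monthend[]
RET  1914-04-30
CALL monthhop[n: 19]
RET  1915-11-30
CALL rehome[s: /negacrur/mide; d: /negacrur/tebelak_]
RET  ok
CALL stepdays[n: 329]
RET  1916-10-24
CALL monthhop[n: 5]
RET  1917-03-24
CALL monthhop[n: -36]
RET  1914-03-24
CALL monthhop[n: -27]
RET  1911-12-24

Answer: 1917-03-24


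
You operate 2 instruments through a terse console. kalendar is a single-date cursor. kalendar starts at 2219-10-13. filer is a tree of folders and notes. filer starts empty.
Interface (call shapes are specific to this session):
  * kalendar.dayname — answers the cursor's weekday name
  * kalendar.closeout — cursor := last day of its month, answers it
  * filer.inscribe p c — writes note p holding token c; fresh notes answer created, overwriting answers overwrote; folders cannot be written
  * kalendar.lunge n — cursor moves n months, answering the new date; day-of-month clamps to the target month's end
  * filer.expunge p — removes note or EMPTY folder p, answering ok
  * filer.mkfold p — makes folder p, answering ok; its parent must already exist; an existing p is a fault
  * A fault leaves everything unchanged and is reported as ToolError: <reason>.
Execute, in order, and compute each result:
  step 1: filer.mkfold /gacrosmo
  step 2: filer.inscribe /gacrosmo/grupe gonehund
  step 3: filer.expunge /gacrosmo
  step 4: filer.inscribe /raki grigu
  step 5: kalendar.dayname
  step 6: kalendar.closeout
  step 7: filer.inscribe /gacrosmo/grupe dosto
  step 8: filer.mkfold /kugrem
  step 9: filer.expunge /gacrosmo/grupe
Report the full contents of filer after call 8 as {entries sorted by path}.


Answer: {gacrosmo/, gacrosmo/grupe=dosto, kugrem/, raki=grigu}

Derivation:
-> mkfold(p: /gacrosmo)
<- ok
-> inscribe(p: /gacrosmo/grupe, c: gonehund)
<- created
-> expunge(p: /gacrosmo)
<- ToolError: not empty
-> inscribe(p: /raki, c: grigu)
<- created
-> dayname()
<- Wednesday
-> closeout()
<- 2219-10-31
-> inscribe(p: /gacrosmo/grupe, c: dosto)
<- overwrote
-> mkfold(p: /kugrem)
<- ok
-> expunge(p: /gacrosmo/grupe)
<- ok


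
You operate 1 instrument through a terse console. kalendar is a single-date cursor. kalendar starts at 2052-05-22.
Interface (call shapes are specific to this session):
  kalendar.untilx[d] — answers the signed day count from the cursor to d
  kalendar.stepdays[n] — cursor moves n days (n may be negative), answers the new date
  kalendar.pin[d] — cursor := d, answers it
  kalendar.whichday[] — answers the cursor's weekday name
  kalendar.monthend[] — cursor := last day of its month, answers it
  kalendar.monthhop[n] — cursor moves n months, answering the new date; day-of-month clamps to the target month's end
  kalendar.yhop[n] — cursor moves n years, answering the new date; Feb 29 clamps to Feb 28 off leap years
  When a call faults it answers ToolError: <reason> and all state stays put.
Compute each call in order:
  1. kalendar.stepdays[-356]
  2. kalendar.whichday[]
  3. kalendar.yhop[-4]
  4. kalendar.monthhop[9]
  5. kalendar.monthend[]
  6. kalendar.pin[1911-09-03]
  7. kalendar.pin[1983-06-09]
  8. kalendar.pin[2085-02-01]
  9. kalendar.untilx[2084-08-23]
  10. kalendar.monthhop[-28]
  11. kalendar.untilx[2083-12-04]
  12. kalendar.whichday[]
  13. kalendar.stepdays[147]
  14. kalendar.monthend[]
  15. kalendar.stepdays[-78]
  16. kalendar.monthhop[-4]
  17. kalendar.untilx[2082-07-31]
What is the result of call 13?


-> kalendar.stepdays(-356)
<- 2051-06-01
-> kalendar.whichday()
<- Thursday
-> kalendar.yhop(-4)
<- 2047-06-01
-> kalendar.monthhop(9)
<- 2048-03-01
-> kalendar.monthend()
<- 2048-03-31
-> kalendar.pin(1911-09-03)
<- 1911-09-03
-> kalendar.pin(1983-06-09)
<- 1983-06-09
-> kalendar.pin(2085-02-01)
<- 2085-02-01
-> kalendar.untilx(2084-08-23)
<- -162
-> kalendar.monthhop(-28)
<- 2082-10-01
-> kalendar.untilx(2083-12-04)
<- 429
-> kalendar.whichday()
<- Thursday
-> kalendar.stepdays(147)
<- 2083-02-25
-> kalendar.monthend()
<- 2083-02-28
-> kalendar.stepdays(-78)
<- 2082-12-12
-> kalendar.monthhop(-4)
<- 2082-08-12
-> kalendar.untilx(2082-07-31)
<- -12

Answer: 2083-02-25


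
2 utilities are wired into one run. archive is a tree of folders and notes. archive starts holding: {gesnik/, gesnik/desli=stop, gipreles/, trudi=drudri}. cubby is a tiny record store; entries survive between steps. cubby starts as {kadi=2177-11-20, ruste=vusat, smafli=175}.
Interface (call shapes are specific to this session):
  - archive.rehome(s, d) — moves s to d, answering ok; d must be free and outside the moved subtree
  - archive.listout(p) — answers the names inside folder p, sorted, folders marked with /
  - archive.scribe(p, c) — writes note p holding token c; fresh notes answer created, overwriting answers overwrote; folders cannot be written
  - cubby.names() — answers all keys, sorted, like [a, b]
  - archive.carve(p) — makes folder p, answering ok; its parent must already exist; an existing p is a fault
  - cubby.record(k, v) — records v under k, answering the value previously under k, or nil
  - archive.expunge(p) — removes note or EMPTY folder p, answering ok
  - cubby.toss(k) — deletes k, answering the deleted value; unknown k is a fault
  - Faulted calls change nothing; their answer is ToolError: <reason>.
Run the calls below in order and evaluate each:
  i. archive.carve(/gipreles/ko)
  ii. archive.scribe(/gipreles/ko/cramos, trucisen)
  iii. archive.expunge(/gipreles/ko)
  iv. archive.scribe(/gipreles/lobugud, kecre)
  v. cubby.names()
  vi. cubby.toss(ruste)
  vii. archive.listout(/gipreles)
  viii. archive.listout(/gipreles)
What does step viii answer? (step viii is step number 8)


Using archive.carve using p: /gipreles/ko, which returns ok.
Next I call archive.scribe using p: /gipreles/ko/cramos, c: trucisen: created.
Now I run archive.expunge using p: /gipreles/ko, which returns ToolError: not empty.
I invoke archive.scribe using p: /gipreles/lobugud, c: kecre, giving created.
Using cubby.names(), and see [kadi, ruste, smafli].
Then cubby.toss using k: ruste, → vusat.
Then archive.listout using p: /gipreles, — result: [ko/, lobugud].
Calling archive.listout using p: /gipreles, — result: [ko/, lobugud].

Answer: [ko/, lobugud]


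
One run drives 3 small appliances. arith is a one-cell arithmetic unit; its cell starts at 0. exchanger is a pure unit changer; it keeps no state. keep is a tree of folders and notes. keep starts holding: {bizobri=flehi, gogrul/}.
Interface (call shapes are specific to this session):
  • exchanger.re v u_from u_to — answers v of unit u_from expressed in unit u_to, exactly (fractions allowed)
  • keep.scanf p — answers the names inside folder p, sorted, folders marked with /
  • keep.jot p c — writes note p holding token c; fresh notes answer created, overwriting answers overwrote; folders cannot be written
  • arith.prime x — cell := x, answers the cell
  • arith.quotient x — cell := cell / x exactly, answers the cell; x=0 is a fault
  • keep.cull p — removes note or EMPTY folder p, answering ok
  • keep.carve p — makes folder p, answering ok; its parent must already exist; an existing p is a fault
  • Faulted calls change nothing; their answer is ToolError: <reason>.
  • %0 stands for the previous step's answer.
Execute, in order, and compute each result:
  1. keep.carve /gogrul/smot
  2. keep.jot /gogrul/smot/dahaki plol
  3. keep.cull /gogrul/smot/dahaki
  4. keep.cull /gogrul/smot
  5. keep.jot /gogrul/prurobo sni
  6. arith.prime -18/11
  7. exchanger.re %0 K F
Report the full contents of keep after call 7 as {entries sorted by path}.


-- keep.carve(/gogrul/smot) ~> ok
-- keep.jot(/gogrul/smot/dahaki, plol) ~> created
-- keep.cull(/gogrul/smot/dahaki) ~> ok
-- keep.cull(/gogrul/smot) ~> ok
-- keep.jot(/gogrul/prurobo, sni) ~> created
-- arith.prime(-18/11) ~> -18/11
-- exchanger.re(%0, K, F) ~> -508877/1100

Answer: {bizobri=flehi, gogrul/, gogrul/prurobo=sni}


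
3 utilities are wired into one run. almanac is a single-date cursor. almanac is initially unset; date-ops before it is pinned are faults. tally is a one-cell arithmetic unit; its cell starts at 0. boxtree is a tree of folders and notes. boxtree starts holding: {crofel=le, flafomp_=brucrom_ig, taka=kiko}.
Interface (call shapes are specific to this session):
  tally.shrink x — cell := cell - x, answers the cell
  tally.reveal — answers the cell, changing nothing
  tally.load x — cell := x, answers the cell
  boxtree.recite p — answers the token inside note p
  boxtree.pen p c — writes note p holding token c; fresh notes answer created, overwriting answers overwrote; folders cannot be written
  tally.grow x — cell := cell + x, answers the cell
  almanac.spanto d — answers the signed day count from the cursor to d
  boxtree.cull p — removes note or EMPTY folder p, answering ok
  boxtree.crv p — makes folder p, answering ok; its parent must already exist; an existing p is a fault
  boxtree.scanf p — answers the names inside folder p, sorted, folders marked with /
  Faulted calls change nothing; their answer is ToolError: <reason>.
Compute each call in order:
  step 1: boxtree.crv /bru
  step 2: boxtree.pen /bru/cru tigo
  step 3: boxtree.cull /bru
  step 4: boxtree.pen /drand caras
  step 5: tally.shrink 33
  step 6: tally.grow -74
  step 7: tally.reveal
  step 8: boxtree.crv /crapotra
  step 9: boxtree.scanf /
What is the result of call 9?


Answer: [bru/, crapotra/, crofel, drand, flafomp_, taka]

Derivation:
Step: crv[p→/bru]
Result: ok
Step: pen[p→/bru/cru; c→tigo]
Result: created
Step: cull[p→/bru]
Result: ToolError: not empty
Step: pen[p→/drand; c→caras]
Result: created
Step: shrink[x→33]
Result: -33
Step: grow[x→-74]
Result: -107
Step: reveal[]
Result: -107
Step: crv[p→/crapotra]
Result: ok
Step: scanf[p→/]
Result: [bru/, crapotra/, crofel, drand, flafomp_, taka]


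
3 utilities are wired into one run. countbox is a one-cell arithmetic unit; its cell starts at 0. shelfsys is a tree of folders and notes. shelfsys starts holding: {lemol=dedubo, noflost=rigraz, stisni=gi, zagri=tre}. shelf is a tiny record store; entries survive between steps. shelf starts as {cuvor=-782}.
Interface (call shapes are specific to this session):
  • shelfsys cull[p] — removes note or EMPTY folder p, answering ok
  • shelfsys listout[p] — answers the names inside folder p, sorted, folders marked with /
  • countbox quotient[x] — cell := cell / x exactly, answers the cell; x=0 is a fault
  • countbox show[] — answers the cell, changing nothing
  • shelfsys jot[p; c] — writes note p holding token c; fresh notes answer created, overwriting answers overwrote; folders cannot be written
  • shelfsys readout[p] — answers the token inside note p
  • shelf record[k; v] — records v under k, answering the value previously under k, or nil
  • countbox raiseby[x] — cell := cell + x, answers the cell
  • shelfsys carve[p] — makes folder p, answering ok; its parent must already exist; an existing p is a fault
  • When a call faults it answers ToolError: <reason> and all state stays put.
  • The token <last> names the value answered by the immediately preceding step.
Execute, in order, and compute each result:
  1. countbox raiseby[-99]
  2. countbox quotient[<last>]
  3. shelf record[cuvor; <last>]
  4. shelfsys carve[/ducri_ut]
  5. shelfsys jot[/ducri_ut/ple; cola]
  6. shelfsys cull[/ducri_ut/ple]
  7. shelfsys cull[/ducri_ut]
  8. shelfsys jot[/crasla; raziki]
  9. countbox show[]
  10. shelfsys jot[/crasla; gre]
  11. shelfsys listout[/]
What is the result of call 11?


-> countbox raiseby(x='-99')
<- -99
-> countbox quotient(x='<last>')
<- 1
-> shelf record(k='cuvor', v='<last>')
<- -782
-> shelfsys carve(p='/ducri_ut')
<- ok
-> shelfsys jot(p='/ducri_ut/ple', c='cola')
<- created
-> shelfsys cull(p='/ducri_ut/ple')
<- ok
-> shelfsys cull(p='/ducri_ut')
<- ok
-> shelfsys jot(p='/crasla', c='raziki')
<- created
-> countbox show()
<- 1
-> shelfsys jot(p='/crasla', c='gre')
<- overwrote
-> shelfsys listout(p='/')
<- [crasla, lemol, noflost, stisni, zagri]

Answer: [crasla, lemol, noflost, stisni, zagri]


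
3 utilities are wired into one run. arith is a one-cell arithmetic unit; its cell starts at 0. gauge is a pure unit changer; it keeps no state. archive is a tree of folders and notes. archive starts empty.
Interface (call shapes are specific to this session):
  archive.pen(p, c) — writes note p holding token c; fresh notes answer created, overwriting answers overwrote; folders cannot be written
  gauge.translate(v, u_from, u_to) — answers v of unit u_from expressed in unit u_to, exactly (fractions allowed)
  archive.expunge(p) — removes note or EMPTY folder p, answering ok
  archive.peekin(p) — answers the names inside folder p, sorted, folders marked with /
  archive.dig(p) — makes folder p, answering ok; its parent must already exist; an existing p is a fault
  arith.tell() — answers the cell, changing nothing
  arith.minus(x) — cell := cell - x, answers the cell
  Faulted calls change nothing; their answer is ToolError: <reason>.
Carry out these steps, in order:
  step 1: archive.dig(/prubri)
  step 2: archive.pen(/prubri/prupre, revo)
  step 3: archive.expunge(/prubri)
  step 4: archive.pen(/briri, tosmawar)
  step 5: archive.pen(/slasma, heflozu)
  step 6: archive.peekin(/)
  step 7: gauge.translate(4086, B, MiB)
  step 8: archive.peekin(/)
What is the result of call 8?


Answer: [briri, prubri/, slasma]

Derivation:
==> dig(p: /prubri)
<== ok
==> pen(p: /prubri/prupre, c: revo)
<== created
==> expunge(p: /prubri)
<== ToolError: not empty
==> pen(p: /briri, c: tosmawar)
<== created
==> pen(p: /slasma, c: heflozu)
<== created
==> peekin(p: /)
<== [briri, prubri/, slasma]
==> translate(v: 4086, u_from: B, u_to: MiB)
<== 2043/524288
==> peekin(p: /)
<== [briri, prubri/, slasma]


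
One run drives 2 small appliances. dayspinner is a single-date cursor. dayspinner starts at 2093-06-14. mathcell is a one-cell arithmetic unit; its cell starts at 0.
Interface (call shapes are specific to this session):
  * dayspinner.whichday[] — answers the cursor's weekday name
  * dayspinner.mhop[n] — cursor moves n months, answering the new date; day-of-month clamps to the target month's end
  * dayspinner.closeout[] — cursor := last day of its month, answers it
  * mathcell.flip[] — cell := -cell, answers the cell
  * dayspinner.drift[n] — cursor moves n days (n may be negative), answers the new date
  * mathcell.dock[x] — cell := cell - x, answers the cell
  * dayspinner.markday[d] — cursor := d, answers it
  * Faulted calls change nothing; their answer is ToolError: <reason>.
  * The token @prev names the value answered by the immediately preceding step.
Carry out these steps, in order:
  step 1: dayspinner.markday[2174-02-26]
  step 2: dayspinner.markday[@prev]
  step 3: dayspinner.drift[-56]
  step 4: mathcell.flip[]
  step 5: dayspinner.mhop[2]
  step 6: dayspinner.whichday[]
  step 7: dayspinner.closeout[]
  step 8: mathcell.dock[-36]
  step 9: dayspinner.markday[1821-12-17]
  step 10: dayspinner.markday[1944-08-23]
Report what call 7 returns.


Answer: 2174-03-31

Derivation:
~$ markday d: 2174-02-26
  2174-02-26
~$ markday d: @prev
  2174-02-26
~$ drift n: -56
  2174-01-01
~$ flip
  0
~$ mhop n: 2
  2174-03-01
~$ whichday
  Tuesday
~$ closeout
  2174-03-31
~$ dock x: -36
  36
~$ markday d: 1821-12-17
  1821-12-17
~$ markday d: 1944-08-23
  1944-08-23


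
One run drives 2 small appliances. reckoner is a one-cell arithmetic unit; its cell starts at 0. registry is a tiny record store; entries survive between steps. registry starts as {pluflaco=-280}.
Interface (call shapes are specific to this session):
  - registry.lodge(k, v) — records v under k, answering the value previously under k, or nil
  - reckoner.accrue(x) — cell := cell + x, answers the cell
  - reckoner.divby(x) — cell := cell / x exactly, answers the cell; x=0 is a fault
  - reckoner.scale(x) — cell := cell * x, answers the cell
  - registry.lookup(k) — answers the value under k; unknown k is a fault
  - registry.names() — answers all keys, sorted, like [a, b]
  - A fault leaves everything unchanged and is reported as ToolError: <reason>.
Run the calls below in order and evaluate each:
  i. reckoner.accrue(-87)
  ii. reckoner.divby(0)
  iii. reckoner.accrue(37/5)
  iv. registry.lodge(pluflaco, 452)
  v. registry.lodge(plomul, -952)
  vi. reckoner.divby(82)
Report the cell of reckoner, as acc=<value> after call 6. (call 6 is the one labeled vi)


> reckoner.accrue x='-87'
:: -87
> reckoner.divby x='0'
:: ToolError: division by zero
> reckoner.accrue x='37/5'
:: -398/5
> registry.lodge k='pluflaco' v='452'
:: -280
> registry.lodge k='plomul' v='-952'
:: nil
> reckoner.divby x='82'
:: -199/205

Answer: acc=-199/205


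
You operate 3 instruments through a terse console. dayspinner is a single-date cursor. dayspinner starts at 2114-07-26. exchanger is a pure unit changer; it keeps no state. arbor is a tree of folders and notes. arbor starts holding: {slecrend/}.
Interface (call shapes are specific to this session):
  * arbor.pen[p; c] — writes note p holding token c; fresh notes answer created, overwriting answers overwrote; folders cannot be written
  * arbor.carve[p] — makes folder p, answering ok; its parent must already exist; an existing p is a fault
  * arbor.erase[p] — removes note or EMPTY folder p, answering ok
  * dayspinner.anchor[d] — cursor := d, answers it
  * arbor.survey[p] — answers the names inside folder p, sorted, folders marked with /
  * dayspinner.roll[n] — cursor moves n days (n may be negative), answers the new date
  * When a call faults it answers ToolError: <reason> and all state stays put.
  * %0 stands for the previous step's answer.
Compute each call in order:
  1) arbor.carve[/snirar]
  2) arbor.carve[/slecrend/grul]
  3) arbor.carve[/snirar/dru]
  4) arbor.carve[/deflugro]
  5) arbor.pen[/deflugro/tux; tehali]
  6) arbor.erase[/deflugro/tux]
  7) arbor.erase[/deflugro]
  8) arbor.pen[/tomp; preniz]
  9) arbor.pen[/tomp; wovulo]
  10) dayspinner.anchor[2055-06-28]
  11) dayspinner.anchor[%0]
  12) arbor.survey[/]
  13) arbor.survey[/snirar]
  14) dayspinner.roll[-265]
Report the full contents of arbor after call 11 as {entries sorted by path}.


→ arbor.carve(/snirar)
← ok
→ arbor.carve(/slecrend/grul)
← ok
→ arbor.carve(/snirar/dru)
← ok
→ arbor.carve(/deflugro)
← ok
→ arbor.pen(/deflugro/tux, tehali)
← created
→ arbor.erase(/deflugro/tux)
← ok
→ arbor.erase(/deflugro)
← ok
→ arbor.pen(/tomp, preniz)
← created
→ arbor.pen(/tomp, wovulo)
← overwrote
→ dayspinner.anchor(2055-06-28)
← 2055-06-28
→ dayspinner.anchor(%0)
← 2055-06-28
→ arbor.survey(/)
← [slecrend/, snirar/, tomp]
→ arbor.survey(/snirar)
← [dru/]
→ dayspinner.roll(-265)
← 2054-10-06

Answer: {slecrend/, slecrend/grul/, snirar/, snirar/dru/, tomp=wovulo}


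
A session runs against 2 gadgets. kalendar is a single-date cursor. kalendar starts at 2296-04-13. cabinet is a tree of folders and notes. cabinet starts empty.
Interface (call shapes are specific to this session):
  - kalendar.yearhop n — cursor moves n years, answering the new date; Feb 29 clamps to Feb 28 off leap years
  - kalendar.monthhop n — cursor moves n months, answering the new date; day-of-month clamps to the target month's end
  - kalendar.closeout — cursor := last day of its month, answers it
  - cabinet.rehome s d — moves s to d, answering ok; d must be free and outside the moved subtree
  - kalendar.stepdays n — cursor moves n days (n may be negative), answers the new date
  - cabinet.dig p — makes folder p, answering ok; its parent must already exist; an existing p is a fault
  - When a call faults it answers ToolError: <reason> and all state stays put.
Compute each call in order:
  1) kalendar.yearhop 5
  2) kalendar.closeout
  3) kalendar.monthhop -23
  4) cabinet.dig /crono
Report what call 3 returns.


Answer: 2299-05-30

Derivation:
·→ kalendar.yearhop(5)
·← 2301-04-13
·→ kalendar.closeout()
·← 2301-04-30
·→ kalendar.monthhop(-23)
·← 2299-05-30
·→ cabinet.dig(/crono)
·← ok


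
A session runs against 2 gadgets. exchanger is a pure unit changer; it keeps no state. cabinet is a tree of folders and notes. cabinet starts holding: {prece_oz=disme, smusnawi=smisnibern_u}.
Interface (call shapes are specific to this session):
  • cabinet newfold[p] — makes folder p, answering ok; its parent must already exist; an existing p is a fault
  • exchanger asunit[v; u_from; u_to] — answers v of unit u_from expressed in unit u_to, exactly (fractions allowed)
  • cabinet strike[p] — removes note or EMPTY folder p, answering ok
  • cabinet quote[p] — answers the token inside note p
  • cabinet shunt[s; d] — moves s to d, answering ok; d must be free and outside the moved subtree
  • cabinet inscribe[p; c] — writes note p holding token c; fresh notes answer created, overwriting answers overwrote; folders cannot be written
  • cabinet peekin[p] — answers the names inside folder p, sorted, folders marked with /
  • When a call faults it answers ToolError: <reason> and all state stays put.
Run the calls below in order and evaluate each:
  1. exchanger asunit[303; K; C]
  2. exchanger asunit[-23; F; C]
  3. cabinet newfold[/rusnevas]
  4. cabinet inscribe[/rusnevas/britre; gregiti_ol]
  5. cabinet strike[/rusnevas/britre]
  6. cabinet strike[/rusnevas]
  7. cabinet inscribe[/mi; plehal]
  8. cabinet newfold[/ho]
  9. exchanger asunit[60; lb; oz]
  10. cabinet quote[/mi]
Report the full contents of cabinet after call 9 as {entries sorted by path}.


Answer: {ho/, mi=plehal, prece_oz=disme, smusnawi=smisnibern_u}

Derivation:
Act: exchanger asunit[v: 303; u_from: K; u_to: C]
Obs: 597/20
Act: exchanger asunit[v: -23; u_from: F; u_to: C]
Obs: -275/9
Act: cabinet newfold[p: /rusnevas]
Obs: ok
Act: cabinet inscribe[p: /rusnevas/britre; c: gregiti_ol]
Obs: created
Act: cabinet strike[p: /rusnevas/britre]
Obs: ok
Act: cabinet strike[p: /rusnevas]
Obs: ok
Act: cabinet inscribe[p: /mi; c: plehal]
Obs: created
Act: cabinet newfold[p: /ho]
Obs: ok
Act: exchanger asunit[v: 60; u_from: lb; u_to: oz]
Obs: 960
Act: cabinet quote[p: /mi]
Obs: plehal


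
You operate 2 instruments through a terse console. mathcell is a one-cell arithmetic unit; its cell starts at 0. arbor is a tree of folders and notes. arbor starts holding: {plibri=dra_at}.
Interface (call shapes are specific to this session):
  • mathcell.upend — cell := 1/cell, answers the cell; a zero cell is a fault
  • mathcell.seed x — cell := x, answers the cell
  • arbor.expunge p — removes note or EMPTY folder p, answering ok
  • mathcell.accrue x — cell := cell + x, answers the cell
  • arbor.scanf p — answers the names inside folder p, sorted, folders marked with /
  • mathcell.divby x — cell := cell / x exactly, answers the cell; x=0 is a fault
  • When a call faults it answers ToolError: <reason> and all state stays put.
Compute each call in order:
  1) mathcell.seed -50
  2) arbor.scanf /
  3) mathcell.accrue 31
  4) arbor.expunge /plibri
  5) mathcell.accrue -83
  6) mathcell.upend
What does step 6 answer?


→ mathcell.seed(x=-50)
← -50
→ arbor.scanf(p=/)
← [plibri]
→ mathcell.accrue(x=31)
← -19
→ arbor.expunge(p=/plibri)
← ok
→ mathcell.accrue(x=-83)
← -102
→ mathcell.upend()
← -1/102

Answer: -1/102


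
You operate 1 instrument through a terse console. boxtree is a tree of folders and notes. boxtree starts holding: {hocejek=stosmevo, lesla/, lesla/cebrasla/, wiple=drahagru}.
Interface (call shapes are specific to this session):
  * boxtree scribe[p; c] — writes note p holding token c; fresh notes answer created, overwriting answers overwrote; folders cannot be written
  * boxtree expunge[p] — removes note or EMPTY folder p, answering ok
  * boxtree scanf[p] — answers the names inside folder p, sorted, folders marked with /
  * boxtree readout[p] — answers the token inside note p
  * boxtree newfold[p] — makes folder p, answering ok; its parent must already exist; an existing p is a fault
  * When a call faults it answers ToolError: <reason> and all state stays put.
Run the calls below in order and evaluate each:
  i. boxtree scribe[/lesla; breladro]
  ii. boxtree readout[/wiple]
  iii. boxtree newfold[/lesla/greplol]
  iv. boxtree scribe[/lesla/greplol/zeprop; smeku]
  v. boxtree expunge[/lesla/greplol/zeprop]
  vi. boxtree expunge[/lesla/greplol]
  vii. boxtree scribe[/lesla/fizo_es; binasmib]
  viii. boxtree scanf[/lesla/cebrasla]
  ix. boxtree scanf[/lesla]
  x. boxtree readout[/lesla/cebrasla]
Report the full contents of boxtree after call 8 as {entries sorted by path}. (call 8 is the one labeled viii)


Answer: {hocejek=stosmevo, lesla/, lesla/cebrasla/, lesla/fizo_es=binasmib, wiple=drahagru}

Derivation:
Calling boxtree scribe using /lesla, breladro, which returns ToolError: is a directory.
Using boxtree readout using /wiple, and see drahagru.
Calling boxtree newfold using /lesla/greplol, and get ok.
Using boxtree scribe using /lesla/greplol/zeprop, smeku: created.
Now I run boxtree expunge using /lesla/greplol/zeprop, and get ok.
Then boxtree expunge using /lesla/greplol, yielding ok.
I invoke boxtree scribe using /lesla/fizo_es, binasmib: created.
I call boxtree scanf using /lesla/cebrasla, giving [].
Calling boxtree scanf using /lesla: [cebrasla/, fizo_es].
Now I run boxtree readout using /lesla/cebrasla, which returns ToolError: is a directory.


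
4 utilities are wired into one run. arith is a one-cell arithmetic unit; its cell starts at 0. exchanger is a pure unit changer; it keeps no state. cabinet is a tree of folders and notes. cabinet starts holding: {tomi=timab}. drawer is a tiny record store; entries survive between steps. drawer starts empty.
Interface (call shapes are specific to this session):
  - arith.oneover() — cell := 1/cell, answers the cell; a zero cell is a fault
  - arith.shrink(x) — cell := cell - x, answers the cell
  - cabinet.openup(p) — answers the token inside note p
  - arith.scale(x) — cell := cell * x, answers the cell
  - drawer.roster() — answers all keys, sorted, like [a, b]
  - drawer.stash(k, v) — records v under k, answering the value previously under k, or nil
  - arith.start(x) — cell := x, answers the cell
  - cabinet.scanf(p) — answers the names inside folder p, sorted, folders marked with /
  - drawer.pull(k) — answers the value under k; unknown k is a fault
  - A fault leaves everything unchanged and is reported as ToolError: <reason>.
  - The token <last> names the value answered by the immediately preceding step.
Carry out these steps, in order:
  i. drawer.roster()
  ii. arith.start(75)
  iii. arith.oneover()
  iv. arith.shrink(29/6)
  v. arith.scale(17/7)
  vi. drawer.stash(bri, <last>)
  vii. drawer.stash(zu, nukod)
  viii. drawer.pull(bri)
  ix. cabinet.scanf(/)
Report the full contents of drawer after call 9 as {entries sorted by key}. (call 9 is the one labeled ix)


Answer: {bri=-4097/350, zu=nukod}

Derivation:
> drawer.roster
  []
> arith.start x=75
  75
> arith.oneover
  1/75
> arith.shrink x=29/6
  -241/50
> arith.scale x=17/7
  -4097/350
> drawer.stash k=bri v=<last>
  nil
> drawer.stash k=zu v=nukod
  nil
> drawer.pull k=bri
  -4097/350
> cabinet.scanf p=/
  [tomi]


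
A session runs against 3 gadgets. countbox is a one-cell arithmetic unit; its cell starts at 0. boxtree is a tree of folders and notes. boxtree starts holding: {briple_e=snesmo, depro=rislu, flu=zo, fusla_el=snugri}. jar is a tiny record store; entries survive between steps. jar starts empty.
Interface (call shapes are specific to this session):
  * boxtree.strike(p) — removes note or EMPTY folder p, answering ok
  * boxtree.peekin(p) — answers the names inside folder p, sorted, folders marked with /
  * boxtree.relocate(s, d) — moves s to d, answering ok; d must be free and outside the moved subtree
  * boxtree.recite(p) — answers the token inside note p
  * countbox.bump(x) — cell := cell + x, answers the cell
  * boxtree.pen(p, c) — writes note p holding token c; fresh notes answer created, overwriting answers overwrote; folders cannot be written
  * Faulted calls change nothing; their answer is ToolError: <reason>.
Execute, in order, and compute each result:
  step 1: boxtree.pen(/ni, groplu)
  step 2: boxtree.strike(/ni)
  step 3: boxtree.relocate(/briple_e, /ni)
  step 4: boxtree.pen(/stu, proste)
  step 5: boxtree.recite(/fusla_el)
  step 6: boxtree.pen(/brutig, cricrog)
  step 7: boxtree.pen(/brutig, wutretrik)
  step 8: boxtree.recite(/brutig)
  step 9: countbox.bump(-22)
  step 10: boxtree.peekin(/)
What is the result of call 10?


% boxtree.pen(p='/ni', c='groplu') : created
% boxtree.strike(p='/ni') : ok
% boxtree.relocate(s='/briple_e', d='/ni') : ok
% boxtree.pen(p='/stu', c='proste') : created
% boxtree.recite(p='/fusla_el') : snugri
% boxtree.pen(p='/brutig', c='cricrog') : created
% boxtree.pen(p='/brutig', c='wutretrik') : overwrote
% boxtree.recite(p='/brutig') : wutretrik
% countbox.bump(x='-22') : -22
% boxtree.peekin(p='/') : [brutig, depro, flu, fusla_el, ni, stu]

Answer: [brutig, depro, flu, fusla_el, ni, stu]


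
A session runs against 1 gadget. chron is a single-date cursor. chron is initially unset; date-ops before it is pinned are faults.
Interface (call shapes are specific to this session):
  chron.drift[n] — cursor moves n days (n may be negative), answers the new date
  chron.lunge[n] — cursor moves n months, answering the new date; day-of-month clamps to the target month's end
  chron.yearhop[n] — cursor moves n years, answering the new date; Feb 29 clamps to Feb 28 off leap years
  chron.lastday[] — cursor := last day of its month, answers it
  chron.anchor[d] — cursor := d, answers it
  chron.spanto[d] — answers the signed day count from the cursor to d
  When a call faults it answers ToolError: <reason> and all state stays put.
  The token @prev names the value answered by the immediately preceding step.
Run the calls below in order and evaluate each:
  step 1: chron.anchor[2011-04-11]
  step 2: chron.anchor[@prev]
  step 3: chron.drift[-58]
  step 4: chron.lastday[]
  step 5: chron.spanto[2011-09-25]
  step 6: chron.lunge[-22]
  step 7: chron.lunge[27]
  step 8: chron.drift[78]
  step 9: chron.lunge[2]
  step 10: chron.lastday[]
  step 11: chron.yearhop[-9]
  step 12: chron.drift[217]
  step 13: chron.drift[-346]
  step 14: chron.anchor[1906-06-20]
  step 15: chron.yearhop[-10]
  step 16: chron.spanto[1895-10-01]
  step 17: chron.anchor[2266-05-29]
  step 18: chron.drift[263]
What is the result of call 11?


Answer: 2002-12-31

Derivation:
Invoking chron.anchor on d: 2011-04-11, → 2011-04-11.
I run chron.anchor on d: @prev: 2011-04-11.
Now I run chron.drift on n: -58: 2011-02-12.
Calling chron.lastday(), giving 2011-02-28.
I use chron.spanto on d: 2011-09-25, which returns 209.
Invoking chron.lunge on n: -22, giving 2009-04-28.
I run chron.lunge on n: 27, and get 2011-07-28.
I run chron.drift on n: 78, and see 2011-10-14.
I run chron.lunge on n: 2, giving 2011-12-14.
I use chron.lastday(), yielding 2011-12-31.
I use chron.yearhop on n: -9, — result: 2002-12-31.
Using chron.drift on n: 217, and get 2003-08-05.
I use chron.drift on n: -346, giving 2002-08-24.
I invoke chron.anchor on d: 1906-06-20, which returns 1906-06-20.
I invoke chron.yearhop on n: -10: 1896-06-20.
Calling chron.spanto on d: 1895-10-01, yielding -263.
Then chron.anchor on d: 2266-05-29, and observe 2266-05-29.
I invoke chron.drift on n: 263, giving 2267-02-16.
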